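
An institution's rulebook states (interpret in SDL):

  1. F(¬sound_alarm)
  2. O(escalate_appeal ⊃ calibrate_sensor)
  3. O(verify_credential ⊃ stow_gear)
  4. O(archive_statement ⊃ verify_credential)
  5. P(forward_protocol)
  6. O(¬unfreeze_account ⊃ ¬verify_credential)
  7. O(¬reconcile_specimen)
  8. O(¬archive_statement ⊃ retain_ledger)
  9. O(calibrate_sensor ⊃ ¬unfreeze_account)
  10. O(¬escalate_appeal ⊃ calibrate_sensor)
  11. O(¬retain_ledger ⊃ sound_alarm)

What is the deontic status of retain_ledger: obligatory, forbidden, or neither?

By case analysis on escalate_appeal: premise 2 gives O(escalate_appeal ⊃ calibrate_sensor) and premise 10 gives O(¬escalate_appeal ⊃ calibrate_sensor), so O(calibrate_sensor) either way.
Premise 9 is O(calibrate_sensor ⊃ ¬unfreeze_account); since O(calibrate_sensor), deontic closure gives O(¬unfreeze_account).
With premise 6, O(¬unfreeze_account ⊃ ¬verify_credential), the K-axiom yields O(¬verify_credential).
Premise 4, O(archive_statement ⊃ verify_credential), contraposes to O(¬verify_credential ⊃ ¬archive_statement); with O(¬verify_credential) we get O(¬archive_statement).
Premise 8 is O(¬archive_statement ⊃ retain_ledger); since O(¬archive_statement), deontic closure gives O(retain_ledger).
Premises 1, 3, 5, 7, 11 do not contribute to this derivation.
Hence retain_ledger is obligatory.

Obligatory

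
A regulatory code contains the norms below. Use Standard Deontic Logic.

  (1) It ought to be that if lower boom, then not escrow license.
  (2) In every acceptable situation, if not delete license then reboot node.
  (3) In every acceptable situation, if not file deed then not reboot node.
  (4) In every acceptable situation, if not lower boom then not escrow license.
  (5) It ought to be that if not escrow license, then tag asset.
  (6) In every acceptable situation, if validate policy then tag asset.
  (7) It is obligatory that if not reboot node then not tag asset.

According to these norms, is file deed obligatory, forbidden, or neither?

Premises 4 and 1 cover both cases: O(¬lower_boom → ¬escrow_license) and O(lower_boom → ¬escrow_license). Since ¬lower_boom ∨ lower_boom is a tautology, O(¬escrow_license) follows.
Premise 5 is O(¬escrow_license → tag_asset); since O(¬escrow_license), deontic closure gives O(tag_asset).
Premise 7 is O(¬reboot_node → ¬tag_asset); contrapositively O(tag_asset → reboot_node). Since O(tag_asset) holds, K gives O(reboot_node).
Premise 3, O(¬file_deed → ¬reboot_node), contraposes to O(reboot_node → file_deed); with O(reboot_node) we get O(file_deed).
Premises 2, 6 do not contribute to this derivation.
Hence file_deed is obligatory.

Obligatory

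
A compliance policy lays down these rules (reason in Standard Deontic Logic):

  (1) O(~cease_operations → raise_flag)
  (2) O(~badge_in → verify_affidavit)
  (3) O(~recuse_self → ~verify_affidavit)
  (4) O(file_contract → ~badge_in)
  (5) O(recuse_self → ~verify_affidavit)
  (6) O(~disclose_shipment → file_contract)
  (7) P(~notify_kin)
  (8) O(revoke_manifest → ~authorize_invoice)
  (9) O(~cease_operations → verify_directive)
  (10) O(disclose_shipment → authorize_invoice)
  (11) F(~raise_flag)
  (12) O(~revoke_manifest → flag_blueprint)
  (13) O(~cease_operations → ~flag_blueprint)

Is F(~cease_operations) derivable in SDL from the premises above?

Premises 5 and 3 cover both cases: O(recuse_self → ~verify_affidavit) and O(~recuse_self → ~verify_affidavit). Since recuse_self ∨ ~recuse_self is a tautology, O(~verify_affidavit) follows.
The contrapositive of premise 2 (O(~badge_in → verify_affidavit)) is O(~verify_affidavit → badge_in), and O(~verify_affidavit) is already established, so O(badge_in).
The contrapositive of premise 4 (O(file_contract → ~badge_in)) is O(badge_in → ~file_contract), and O(badge_in) is already established, so O(~file_contract).
Premise 6 is O(~disclose_shipment → file_contract); contrapositively O(~file_contract → disclose_shipment). Since O(~file_contract) holds, K gives O(disclose_shipment).
With premise 10, O(disclose_shipment → authorize_invoice), the K-axiom yields O(authorize_invoice).
The contrapositive of premise 8 (O(revoke_manifest → ~authorize_invoice)) is O(authorize_invoice → ~revoke_manifest), and O(authorize_invoice) is already established, so O(~revoke_manifest).
From O(~revoke_manifest) and premise 12, O(~revoke_manifest → flag_blueprint), we obtain O(flag_blueprint).
The contrapositive of premise 13 (O(~cease_operations → ~flag_blueprint)) is O(flag_blueprint → cease_operations), and O(flag_blueprint) is already established, so O(cease_operations).
Premises 1, 7, 9, 11 do not contribute to this derivation.
So O(cease_operations) holds, i.e. F(~cease_operations). The claim follows.

Yes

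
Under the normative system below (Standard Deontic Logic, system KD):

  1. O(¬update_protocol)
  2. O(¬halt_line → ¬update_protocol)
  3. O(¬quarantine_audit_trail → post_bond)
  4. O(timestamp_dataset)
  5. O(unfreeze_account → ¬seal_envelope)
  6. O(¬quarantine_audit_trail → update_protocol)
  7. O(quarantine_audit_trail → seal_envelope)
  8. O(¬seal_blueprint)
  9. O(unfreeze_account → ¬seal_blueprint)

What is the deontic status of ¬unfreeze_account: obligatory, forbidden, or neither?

From premise 1 we have O(¬update_protocol).
Premise 6, O(¬quarantine_audit_trail → update_protocol), contraposes to O(¬update_protocol → quarantine_audit_trail); with O(¬update_protocol) we get O(quarantine_audit_trail).
Premise 7 is O(quarantine_audit_trail → seal_envelope); since O(quarantine_audit_trail), deontic closure gives O(seal_envelope).
The contrapositive of premise 5 (O(unfreeze_account → ¬seal_envelope)) is O(seal_envelope → ¬unfreeze_account), and O(seal_envelope) is already established, so O(¬unfreeze_account).
Premises 2, 3, 4, 8, 9 do not contribute to this derivation.
Hence ¬unfreeze_account is obligatory.

Obligatory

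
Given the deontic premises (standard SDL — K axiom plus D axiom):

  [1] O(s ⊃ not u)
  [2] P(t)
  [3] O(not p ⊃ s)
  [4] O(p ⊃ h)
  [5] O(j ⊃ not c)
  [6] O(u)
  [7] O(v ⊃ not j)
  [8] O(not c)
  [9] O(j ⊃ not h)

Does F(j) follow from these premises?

Yes

Premise 6 gives O(u).
Premise 1, O(s ⊃ not u), contraposes to O(u ⊃ not s); with O(u) we get O(not s).
Premise 3, O(not p ⊃ s), contraposes to O(not s ⊃ p); with O(not s) we get O(p).
Applying K to premise 4 (O(p ⊃ h)) and O(p) yields O(h).
Premise 9 is O(j ⊃ not h); contrapositively O(h ⊃ not j). Since O(h) holds, K gives O(not j).
Premises 2, 5, 7, 8 do not contribute to this derivation.
So O(not j) holds, i.e. F(j). The claim follows.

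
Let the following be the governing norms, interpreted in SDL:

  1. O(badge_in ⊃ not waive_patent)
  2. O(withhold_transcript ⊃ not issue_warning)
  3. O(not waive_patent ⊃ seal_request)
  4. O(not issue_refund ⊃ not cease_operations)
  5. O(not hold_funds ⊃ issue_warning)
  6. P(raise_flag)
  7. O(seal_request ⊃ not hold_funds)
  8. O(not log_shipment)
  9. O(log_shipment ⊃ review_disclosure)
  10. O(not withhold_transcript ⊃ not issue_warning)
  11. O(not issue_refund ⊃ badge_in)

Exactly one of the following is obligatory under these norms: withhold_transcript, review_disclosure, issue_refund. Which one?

issue_refund

Premises 10 and 2 are O(not withhold_transcript ⊃ not issue_warning) and O(withhold_transcript ⊃ not issue_warning); every ideal world satisfies not withhold_transcript or withhold_transcript, so in either case not issue_warning holds — hence O(not issue_warning).
Premise 5, O(not hold_funds ⊃ issue_warning), contraposes to O(not issue_warning ⊃ hold_funds); with O(not issue_warning) we get O(hold_funds).
The contrapositive of premise 7 (O(seal_request ⊃ not hold_funds)) is O(hold_funds ⊃ not seal_request), and O(hold_funds) is already established, so O(not seal_request).
Premise 3, O(not waive_patent ⊃ seal_request), contraposes to O(not seal_request ⊃ waive_patent); with O(not seal_request) we get O(waive_patent).
The contrapositive of premise 1 (O(badge_in ⊃ not waive_patent)) is O(waive_patent ⊃ not badge_in), and O(waive_patent) is already established, so O(not badge_in).
Premise 11 is O(not issue_refund ⊃ badge_in); contrapositively O(not badge_in ⊃ issue_refund). Since O(not badge_in) holds, K gives O(issue_refund).
So O(issue_refund) holds — issue_refund is obligatory. None of the other listed options is made obligatory by any chain of premises.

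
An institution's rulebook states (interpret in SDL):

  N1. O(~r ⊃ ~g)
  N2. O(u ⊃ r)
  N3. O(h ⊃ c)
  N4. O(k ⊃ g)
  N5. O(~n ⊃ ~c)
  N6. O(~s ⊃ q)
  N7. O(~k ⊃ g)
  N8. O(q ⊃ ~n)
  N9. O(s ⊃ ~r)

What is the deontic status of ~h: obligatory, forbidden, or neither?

Premises 4 and 7 are O(k ⊃ g) and O(~k ⊃ g); every ideal world satisfies k or ~k, so in either case g holds — hence O(g).
The contrapositive of premise 1 (O(~r ⊃ ~g)) is O(g ⊃ r), and O(g) is already established, so O(r).
The contrapositive of premise 9 (O(s ⊃ ~r)) is O(r ⊃ ~s), and O(r) is already established, so O(~s).
Applying K to premise 6 (O(~s ⊃ q)) and O(~s) yields O(q).
Applying K to premise 8 (O(q ⊃ ~n)) and O(q) yields O(~n).
Premise 5 is O(~n ⊃ ~c); since O(~n), deontic closure gives O(~c).
The contrapositive of premise 3 (O(h ⊃ c)) is O(~c ⊃ ~h), and O(~c) is already established, so O(~h).
Premise 2 does not contribute to this derivation.
Hence ~h is obligatory.

Obligatory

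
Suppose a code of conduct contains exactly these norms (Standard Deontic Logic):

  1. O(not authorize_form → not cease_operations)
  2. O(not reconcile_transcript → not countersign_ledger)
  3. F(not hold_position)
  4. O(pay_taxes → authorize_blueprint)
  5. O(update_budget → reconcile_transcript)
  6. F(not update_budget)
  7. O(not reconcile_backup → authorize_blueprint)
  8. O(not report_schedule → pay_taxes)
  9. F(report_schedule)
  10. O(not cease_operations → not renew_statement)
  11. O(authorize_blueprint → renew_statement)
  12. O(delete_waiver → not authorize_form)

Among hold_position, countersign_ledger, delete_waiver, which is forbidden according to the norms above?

Premise 9 is F(report_schedule), i.e. O(not report_schedule).
With premise 8, O(not report_schedule → pay_taxes), the K-axiom yields O(pay_taxes).
With premise 4, O(pay_taxes → authorize_blueprint), the K-axiom yields O(authorize_blueprint).
Premise 11 is O(authorize_blueprint → renew_statement); since O(authorize_blueprint), deontic closure gives O(renew_statement).
Premise 10, O(not cease_operations → not renew_statement), contraposes to O(renew_statement → cease_operations); with O(renew_statement) we get O(cease_operations).
Premise 1, O(not authorize_form → not cease_operations), contraposes to O(cease_operations → authorize_form); with O(cease_operations) we get O(authorize_form).
Premise 12, O(delete_waiver → not authorize_form), contraposes to O(authorize_form → not delete_waiver); with O(authorize_form) we get O(not delete_waiver).
So O(not delete_waiver) holds, i.e. delete_waiver is forbidden. None of the other listed options is forbidden under the premises.

delete_waiver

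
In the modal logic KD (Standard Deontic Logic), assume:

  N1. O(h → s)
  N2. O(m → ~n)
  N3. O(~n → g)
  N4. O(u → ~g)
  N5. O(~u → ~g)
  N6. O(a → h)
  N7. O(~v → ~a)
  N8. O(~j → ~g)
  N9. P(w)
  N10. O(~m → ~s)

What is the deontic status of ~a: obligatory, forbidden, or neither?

By case analysis on ~u: premise 5 gives O(~u → ~g) and premise 4 gives O(u → ~g), so O(~g) either way.
The contrapositive of premise 3 (O(~n → g)) is O(~g → n), and O(~g) is already established, so O(n).
Premise 2 is O(m → ~n); contrapositively O(n → ~m). Since O(n) holds, K gives O(~m).
From O(~m) and premise 10, O(~m → ~s), we obtain O(~s).
Premise 1, O(h → s), contraposes to O(~s → ~h); with O(~s) we get O(~h).
Premise 6 is O(a → h); contrapositively O(~h → ~a). Since O(~h) holds, K gives O(~a).
Premises 7, 8, 9 do not contribute to this derivation.
Hence ~a is obligatory.

Obligatory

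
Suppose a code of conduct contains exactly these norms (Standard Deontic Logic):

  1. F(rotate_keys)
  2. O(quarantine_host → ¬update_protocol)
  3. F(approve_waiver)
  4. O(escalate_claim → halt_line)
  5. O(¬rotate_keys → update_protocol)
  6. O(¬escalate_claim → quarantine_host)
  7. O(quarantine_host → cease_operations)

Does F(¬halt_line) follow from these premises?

Premise 1, F(rotate_keys), is equivalent to O(¬rotate_keys).
Applying K to premise 5 (O(¬rotate_keys → update_protocol)) and O(¬rotate_keys) yields O(update_protocol).
Premise 2, O(quarantine_host → ¬update_protocol), contraposes to O(update_protocol → ¬quarantine_host); with O(update_protocol) we get O(¬quarantine_host).
Premise 6, O(¬escalate_claim → quarantine_host), contraposes to O(¬quarantine_host → escalate_claim); with O(¬quarantine_host) we get O(escalate_claim).
Applying K to premise 4 (O(escalate_claim → halt_line)) and O(escalate_claim) yields O(halt_line).
Premises 3, 7 do not contribute to this derivation.
So O(halt_line) holds, i.e. F(¬halt_line). The claim follows.

Yes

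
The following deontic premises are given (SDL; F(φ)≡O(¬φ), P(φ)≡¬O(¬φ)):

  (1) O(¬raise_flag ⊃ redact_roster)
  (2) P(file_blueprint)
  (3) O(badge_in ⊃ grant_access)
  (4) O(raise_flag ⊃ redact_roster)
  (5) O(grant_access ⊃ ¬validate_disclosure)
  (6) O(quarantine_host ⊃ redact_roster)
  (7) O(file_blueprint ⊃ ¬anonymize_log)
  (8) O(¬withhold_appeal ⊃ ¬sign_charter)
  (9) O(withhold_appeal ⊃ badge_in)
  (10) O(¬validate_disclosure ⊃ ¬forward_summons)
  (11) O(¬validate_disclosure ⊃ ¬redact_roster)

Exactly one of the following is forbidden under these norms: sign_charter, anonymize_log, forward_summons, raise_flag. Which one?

sign_charter

Premises 1 and 4 are O(¬raise_flag ⊃ redact_roster) and O(raise_flag ⊃ redact_roster); every ideal world satisfies ¬raise_flag or raise_flag, so in either case redact_roster holds — hence O(redact_roster).
Premise 11 is O(¬validate_disclosure ⊃ ¬redact_roster); contrapositively O(redact_roster ⊃ validate_disclosure). Since O(redact_roster) holds, K gives O(validate_disclosure).
Premise 5, O(grant_access ⊃ ¬validate_disclosure), contraposes to O(validate_disclosure ⊃ ¬grant_access); with O(validate_disclosure) we get O(¬grant_access).
Premise 3 is O(badge_in ⊃ grant_access); contrapositively O(¬grant_access ⊃ ¬badge_in). Since O(¬grant_access) holds, K gives O(¬badge_in).
Premise 9, O(withhold_appeal ⊃ badge_in), contraposes to O(¬badge_in ⊃ ¬withhold_appeal); with O(¬badge_in) we get O(¬withhold_appeal).
Premise 8 is O(¬withhold_appeal ⊃ ¬sign_charter); since O(¬withhold_appeal), deontic closure gives O(¬sign_charter).
So O(¬sign_charter) holds, i.e. sign_charter is forbidden. None of the other listed options is forbidden under the premises.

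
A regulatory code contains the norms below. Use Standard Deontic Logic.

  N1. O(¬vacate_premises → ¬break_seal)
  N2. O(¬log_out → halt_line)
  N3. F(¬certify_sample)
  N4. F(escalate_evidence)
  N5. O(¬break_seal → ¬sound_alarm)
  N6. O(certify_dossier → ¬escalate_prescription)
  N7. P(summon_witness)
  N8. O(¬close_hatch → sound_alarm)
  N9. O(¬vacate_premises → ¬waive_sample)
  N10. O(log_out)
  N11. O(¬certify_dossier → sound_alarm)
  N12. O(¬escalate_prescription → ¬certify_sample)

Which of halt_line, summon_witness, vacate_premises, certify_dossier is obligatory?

vacate_premises

Premise 3 is F(¬certify_sample), i.e. O(certify_sample).
The contrapositive of premise 12 (O(¬escalate_prescription → ¬certify_sample)) is O(certify_sample → escalate_prescription), and O(certify_sample) is already established, so O(escalate_prescription).
Premise 6 is O(certify_dossier → ¬escalate_prescription); contrapositively O(escalate_prescription → ¬certify_dossier). Since O(escalate_prescription) holds, K gives O(¬certify_dossier).
Premise 11 is O(¬certify_dossier → sound_alarm); since O(¬certify_dossier), deontic closure gives O(sound_alarm).
The contrapositive of premise 5 (O(¬break_seal → ¬sound_alarm)) is O(sound_alarm → break_seal), and O(sound_alarm) is already established, so O(break_seal).
Premise 1 is O(¬vacate_premises → ¬break_seal); contrapositively O(break_seal → vacate_premises). Since O(break_seal) holds, K gives O(vacate_premises).
So O(vacate_premises) holds — vacate_premises is obligatory. None of the other listed options is made obligatory by any chain of premises.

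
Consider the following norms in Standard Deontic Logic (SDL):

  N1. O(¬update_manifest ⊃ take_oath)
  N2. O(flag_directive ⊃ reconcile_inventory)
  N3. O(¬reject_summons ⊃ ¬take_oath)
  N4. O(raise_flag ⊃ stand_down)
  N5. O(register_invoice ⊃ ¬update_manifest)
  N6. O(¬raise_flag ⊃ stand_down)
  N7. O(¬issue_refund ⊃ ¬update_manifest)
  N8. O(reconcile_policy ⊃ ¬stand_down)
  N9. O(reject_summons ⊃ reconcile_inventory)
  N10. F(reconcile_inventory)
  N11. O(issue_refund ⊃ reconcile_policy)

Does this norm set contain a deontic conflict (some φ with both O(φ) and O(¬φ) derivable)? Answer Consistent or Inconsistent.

By case analysis on ¬raise_flag: premise 6 gives O(¬raise_flag ⊃ stand_down) and premise 4 gives O(raise_flag ⊃ stand_down), so O(stand_down) either way.
Premise 8 is O(reconcile_policy ⊃ ¬stand_down); contrapositively O(stand_down ⊃ ¬reconcile_policy). Since O(stand_down) holds, K gives O(¬reconcile_policy).
Premise 11, O(issue_refund ⊃ reconcile_policy), contraposes to O(¬reconcile_policy ⊃ ¬issue_refund); with O(¬reconcile_policy) we get O(¬issue_refund).
Premise 7 is O(¬issue_refund ⊃ ¬update_manifest); since O(¬issue_refund), deontic closure gives O(¬update_manifest).
Applying K to premise 1 (O(¬update_manifest ⊃ take_oath)) and O(¬update_manifest) yields O(take_oath).
Premise 3 is O(¬reject_summons ⊃ ¬take_oath); contrapositively O(take_oath ⊃ reject_summons). Since O(take_oath) holds, K gives O(reject_summons).
From O(reject_summons) and premise 9, O(reject_summons ⊃ reconcile_inventory), we obtain O(reconcile_inventory).
However, F(reconcile_inventory) at premise 10 amounts to O(¬reconcile_inventory).
We now have both O(reconcile_inventory) and O(¬reconcile_inventory) — reconcile_inventory is simultaneously obligatory and forbidden, violating the D-axiom.

Inconsistent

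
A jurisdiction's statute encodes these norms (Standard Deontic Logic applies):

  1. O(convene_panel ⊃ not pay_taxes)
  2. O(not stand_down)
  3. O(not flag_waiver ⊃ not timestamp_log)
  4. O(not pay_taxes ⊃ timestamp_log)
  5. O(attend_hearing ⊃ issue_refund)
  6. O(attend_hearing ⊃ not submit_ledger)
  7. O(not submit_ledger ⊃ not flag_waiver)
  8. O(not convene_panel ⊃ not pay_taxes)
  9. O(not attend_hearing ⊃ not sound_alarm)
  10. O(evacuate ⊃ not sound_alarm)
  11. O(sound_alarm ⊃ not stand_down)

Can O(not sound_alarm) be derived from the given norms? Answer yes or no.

By case analysis on convene_panel: premise 1 gives O(convene_panel ⊃ not pay_taxes) and premise 8 gives O(not convene_panel ⊃ not pay_taxes), so O(not pay_taxes) either way.
Applying K to premise 4 (O(not pay_taxes ⊃ timestamp_log)) and O(not pay_taxes) yields O(timestamp_log).
The contrapositive of premise 3 (O(not flag_waiver ⊃ not timestamp_log)) is O(timestamp_log ⊃ flag_waiver), and O(timestamp_log) is already established, so O(flag_waiver).
Premise 7, O(not submit_ledger ⊃ not flag_waiver), contraposes to O(flag_waiver ⊃ submit_ledger); with O(flag_waiver) we get O(submit_ledger).
Premise 6, O(attend_hearing ⊃ not submit_ledger), contraposes to O(submit_ledger ⊃ not attend_hearing); with O(submit_ledger) we get O(not attend_hearing).
From O(not attend_hearing) and premise 9, O(not attend_hearing ⊃ not sound_alarm), we obtain O(not sound_alarm).
Premises 2, 5, 10, 11 do not contribute to this derivation.
So O(not sound_alarm) follows.

Yes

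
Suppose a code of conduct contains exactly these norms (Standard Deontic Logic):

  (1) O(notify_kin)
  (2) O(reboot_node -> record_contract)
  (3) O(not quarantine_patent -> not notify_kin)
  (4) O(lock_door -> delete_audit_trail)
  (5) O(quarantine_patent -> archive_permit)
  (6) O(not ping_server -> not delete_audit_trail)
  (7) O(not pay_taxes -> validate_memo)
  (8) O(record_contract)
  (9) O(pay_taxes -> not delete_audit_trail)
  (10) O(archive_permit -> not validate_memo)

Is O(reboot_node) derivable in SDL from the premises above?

Premise 2 is O(reboot_node -> record_contract); even if O(record_contract) held, inferring O(reboot_node) would be affirming the consequent — invalid.
No other premise forces O(reboot_node). An ideal world satisfying every premise can still have reboot_node false, so O(reboot_node) is not derivable.

No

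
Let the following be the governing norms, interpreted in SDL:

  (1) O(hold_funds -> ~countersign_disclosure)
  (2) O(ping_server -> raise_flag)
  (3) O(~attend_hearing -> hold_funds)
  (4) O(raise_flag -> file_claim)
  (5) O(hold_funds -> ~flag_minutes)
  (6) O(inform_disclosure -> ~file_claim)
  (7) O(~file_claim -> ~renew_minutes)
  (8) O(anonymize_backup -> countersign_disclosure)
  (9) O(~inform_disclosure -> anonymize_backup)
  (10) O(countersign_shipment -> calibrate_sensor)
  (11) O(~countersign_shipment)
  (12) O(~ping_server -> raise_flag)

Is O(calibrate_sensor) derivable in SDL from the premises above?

No

Premise 10 is O(countersign_shipment -> calibrate_sensor), but O(countersign_shipment) is not derivable from the premises, so it does not yield O(calibrate_sensor).
No other premise forces O(calibrate_sensor). An ideal world satisfying every premise can still have calibrate_sensor false, so O(calibrate_sensor) is not derivable.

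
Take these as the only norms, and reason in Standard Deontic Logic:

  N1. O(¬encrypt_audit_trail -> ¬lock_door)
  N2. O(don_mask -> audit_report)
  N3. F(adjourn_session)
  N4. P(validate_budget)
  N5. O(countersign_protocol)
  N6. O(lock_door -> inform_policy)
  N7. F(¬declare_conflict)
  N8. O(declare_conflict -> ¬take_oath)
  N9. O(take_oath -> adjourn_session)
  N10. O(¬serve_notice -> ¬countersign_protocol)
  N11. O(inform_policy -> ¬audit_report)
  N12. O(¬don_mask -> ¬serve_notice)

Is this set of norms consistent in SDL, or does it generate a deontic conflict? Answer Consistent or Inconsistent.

Consistent

Premise 9 is O(take_oath -> adjourn_session), but O(take_oath) is not derivable from the premises, so it does not yield O(adjourn_session).
So O(adjourn_session) is not derivable, and the apparent clash with O(¬adjourn_session) does not arise.
A world satisfying every obligation exists (e.g. adjourn_session=false, audit_report=true, countersign_protocol=true, declare_conflict=true, don_mask=true, encrypt_audit_trail=false, inform_policy=false, lock_door=false, serve_notice=true, take_oath=false, validate_budget=false); no atom is both obligatory and forbidden, so the set is consistent.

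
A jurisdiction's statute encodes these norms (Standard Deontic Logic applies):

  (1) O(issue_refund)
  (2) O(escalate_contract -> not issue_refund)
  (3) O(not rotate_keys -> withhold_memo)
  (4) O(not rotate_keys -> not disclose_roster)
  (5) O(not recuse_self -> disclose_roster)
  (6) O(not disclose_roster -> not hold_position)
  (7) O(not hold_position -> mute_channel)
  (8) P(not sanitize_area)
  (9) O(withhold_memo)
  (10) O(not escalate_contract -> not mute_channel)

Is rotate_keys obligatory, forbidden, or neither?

Obligatory

From premise 1 we have O(issue_refund).
Premise 2, O(escalate_contract -> not issue_refund), contraposes to O(issue_refund -> not escalate_contract); with O(issue_refund) we get O(not escalate_contract).
With premise 10, O(not escalate_contract -> not mute_channel), the K-axiom yields O(not mute_channel).
The contrapositive of premise 7 (O(not hold_position -> mute_channel)) is O(not mute_channel -> hold_position), and O(not mute_channel) is already established, so O(hold_position).
The contrapositive of premise 6 (O(not disclose_roster -> not hold_position)) is O(hold_position -> disclose_roster), and O(hold_position) is already established, so O(disclose_roster).
Premise 4 is O(not rotate_keys -> not disclose_roster); contrapositively O(disclose_roster -> rotate_keys). Since O(disclose_roster) holds, K gives O(rotate_keys).
Premises 3, 5, 8, 9 do not contribute to this derivation.
Hence rotate_keys is obligatory.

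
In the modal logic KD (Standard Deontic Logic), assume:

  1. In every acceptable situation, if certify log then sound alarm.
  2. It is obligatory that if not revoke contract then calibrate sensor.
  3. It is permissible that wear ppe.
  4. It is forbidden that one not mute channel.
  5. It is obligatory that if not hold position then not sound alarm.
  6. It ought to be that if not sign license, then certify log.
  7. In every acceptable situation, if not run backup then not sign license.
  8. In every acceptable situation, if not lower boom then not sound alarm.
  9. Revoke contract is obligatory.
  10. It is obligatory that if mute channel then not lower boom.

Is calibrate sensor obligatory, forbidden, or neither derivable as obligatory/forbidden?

Neither

Premise 2 is O(¬revoke_contract → calibrate_sensor), but O(¬revoke_contract) is not derivable from the premises, so it does not yield O(calibrate_sensor).
No premise or chain of K-axiom applications forces O(calibrate_sensor), and none forces O(¬calibrate_sensor). So calibrate_sensor is neither obligatory nor forbidden under these norms.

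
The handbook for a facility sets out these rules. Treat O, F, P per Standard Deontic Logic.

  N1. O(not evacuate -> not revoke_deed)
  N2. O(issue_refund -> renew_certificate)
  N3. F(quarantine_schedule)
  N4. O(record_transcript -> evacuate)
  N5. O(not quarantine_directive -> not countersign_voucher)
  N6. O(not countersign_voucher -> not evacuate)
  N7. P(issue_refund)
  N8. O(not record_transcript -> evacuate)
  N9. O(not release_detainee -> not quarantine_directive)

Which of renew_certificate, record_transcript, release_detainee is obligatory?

release_detainee

Premises 8 and 4 are O(not record_transcript -> evacuate) and O(record_transcript -> evacuate); every ideal world satisfies not record_transcript or record_transcript, so in either case evacuate holds — hence O(evacuate).
Premise 6 is O(not countersign_voucher -> not evacuate); contrapositively O(evacuate -> countersign_voucher). Since O(evacuate) holds, K gives O(countersign_voucher).
Premise 5 is O(not quarantine_directive -> not countersign_voucher); contrapositively O(countersign_voucher -> quarantine_directive). Since O(countersign_voucher) holds, K gives O(quarantine_directive).
The contrapositive of premise 9 (O(not release_detainee -> not quarantine_directive)) is O(quarantine_directive -> release_detainee), and O(quarantine_directive) is already established, so O(release_detainee).
So O(release_detainee) holds — release_detainee is obligatory. None of the other listed options is made obligatory by any chain of premises.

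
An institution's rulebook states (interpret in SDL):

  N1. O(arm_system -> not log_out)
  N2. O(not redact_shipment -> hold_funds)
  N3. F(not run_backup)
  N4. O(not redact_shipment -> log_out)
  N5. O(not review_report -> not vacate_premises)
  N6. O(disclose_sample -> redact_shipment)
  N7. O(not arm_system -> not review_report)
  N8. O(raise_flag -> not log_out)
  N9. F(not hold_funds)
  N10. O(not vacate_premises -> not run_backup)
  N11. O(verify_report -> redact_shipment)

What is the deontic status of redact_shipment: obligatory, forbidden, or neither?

F(not run_backup) at premise 3 means O(run_backup).
The contrapositive of premise 10 (O(not vacate_premises -> not run_backup)) is O(run_backup -> vacate_premises), and O(run_backup) is already established, so O(vacate_premises).
The contrapositive of premise 5 (O(not review_report -> not vacate_premises)) is O(vacate_premises -> review_report), and O(vacate_premises) is already established, so O(review_report).
Premise 7 is O(not arm_system -> not review_report); contrapositively O(review_report -> arm_system). Since O(review_report) holds, K gives O(arm_system).
Premise 1 is O(arm_system -> not log_out); since O(arm_system), deontic closure gives O(not log_out).
Premise 4, O(not redact_shipment -> log_out), contraposes to O(not log_out -> redact_shipment); with O(not log_out) we get O(redact_shipment).
Premises 2, 6, 8, 9, 11 do not contribute to this derivation.
Hence redact_shipment is obligatory.

Obligatory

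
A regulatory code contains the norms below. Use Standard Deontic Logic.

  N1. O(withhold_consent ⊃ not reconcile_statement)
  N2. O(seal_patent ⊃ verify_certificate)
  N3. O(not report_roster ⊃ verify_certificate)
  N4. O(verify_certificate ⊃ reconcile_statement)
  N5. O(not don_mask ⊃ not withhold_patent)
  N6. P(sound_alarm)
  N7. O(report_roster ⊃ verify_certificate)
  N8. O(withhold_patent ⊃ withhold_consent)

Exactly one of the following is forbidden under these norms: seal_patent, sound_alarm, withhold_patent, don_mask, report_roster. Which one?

By case analysis on report_roster: premise 7 gives O(report_roster ⊃ verify_certificate) and premise 3 gives O(not report_roster ⊃ verify_certificate), so O(verify_certificate) either way.
Applying K to premise 4 (O(verify_certificate ⊃ reconcile_statement)) and O(verify_certificate) yields O(reconcile_statement).
Premise 1 is O(withhold_consent ⊃ not reconcile_statement); contrapositively O(reconcile_statement ⊃ not withhold_consent). Since O(reconcile_statement) holds, K gives O(not withhold_consent).
Premise 8, O(withhold_patent ⊃ withhold_consent), contraposes to O(not withhold_consent ⊃ not withhold_patent); with O(not withhold_consent) we get O(not withhold_patent).
So O(not withhold_patent) holds, i.e. withhold_patent is forbidden. None of the other listed options is forbidden under the premises.

withhold_patent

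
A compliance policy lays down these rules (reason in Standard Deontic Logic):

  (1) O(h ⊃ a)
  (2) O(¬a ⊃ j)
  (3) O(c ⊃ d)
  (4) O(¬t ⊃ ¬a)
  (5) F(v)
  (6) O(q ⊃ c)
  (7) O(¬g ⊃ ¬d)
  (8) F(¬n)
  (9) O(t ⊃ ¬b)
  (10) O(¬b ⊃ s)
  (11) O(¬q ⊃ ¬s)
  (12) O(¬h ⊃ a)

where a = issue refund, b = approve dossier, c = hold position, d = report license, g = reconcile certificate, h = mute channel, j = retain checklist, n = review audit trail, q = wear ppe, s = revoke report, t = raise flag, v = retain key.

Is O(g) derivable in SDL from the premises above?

Yes

Premises 12 and 1 are O(¬h ⊃ a) and O(h ⊃ a); every ideal world satisfies ¬h or h, so in either case a holds — hence O(a).
Premise 4, O(¬t ⊃ ¬a), contraposes to O(a ⊃ t); with O(a) we get O(t).
Applying K to premise 9 (O(t ⊃ ¬b)) and O(t) yields O(¬b).
Premise 10 is O(¬b ⊃ s); since O(¬b), deontic closure gives O(s).
Premise 11, O(¬q ⊃ ¬s), contraposes to O(s ⊃ q); with O(s) we get O(q).
Applying K to premise 6 (O(q ⊃ c)) and O(q) yields O(c).
Applying K to premise 3 (O(c ⊃ d)) and O(c) yields O(d).
Premise 7, O(¬g ⊃ ¬d), contraposes to O(d ⊃ g); with O(d) we get O(g).
Premises 2, 5, 8 do not contribute to this derivation.
So O(g) follows.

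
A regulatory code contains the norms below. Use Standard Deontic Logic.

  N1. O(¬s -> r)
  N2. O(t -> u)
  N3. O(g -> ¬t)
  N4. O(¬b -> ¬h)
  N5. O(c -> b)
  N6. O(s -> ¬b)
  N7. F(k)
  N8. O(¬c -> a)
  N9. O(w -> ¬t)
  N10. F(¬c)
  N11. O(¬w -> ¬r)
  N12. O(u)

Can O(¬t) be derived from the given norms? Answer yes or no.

F(¬c) at premise 10 means O(c).
From O(c) and premise 5, O(c -> b), we obtain O(b).
Premise 6, O(s -> ¬b), contraposes to O(b -> ¬s); with O(b) we get O(¬s).
With premise 1, O(¬s -> r), the K-axiom yields O(r).
The contrapositive of premise 11 (O(¬w -> ¬r)) is O(r -> w), and O(r) is already established, so O(w).
From O(w) and premise 9, O(w -> ¬t), we obtain O(¬t).
Premises 2, 3, 4, 7, 8, 12 do not contribute to this derivation.
So O(¬t) follows.

Yes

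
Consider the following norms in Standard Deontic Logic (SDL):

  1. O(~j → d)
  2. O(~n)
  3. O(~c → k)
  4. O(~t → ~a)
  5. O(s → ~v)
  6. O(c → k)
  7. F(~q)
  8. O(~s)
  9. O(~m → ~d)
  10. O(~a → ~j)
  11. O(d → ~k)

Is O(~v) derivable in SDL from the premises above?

Premise 5 is O(s → ~v), but O(s) is not derivable from the premises, so it does not yield O(~v).
No other premise forces O(~v). An ideal world satisfying every premise can still have ~v false, so O(~v) is not derivable.

No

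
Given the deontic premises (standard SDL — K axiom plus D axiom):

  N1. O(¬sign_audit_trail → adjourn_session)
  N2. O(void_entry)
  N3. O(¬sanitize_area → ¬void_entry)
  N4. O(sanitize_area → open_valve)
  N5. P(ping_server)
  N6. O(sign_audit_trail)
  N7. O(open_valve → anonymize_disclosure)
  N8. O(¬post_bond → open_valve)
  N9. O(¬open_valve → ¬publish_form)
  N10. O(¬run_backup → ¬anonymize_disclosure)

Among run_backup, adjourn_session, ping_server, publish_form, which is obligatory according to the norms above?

Premise 2 states O(void_entry) outright.
The contrapositive of premise 3 (O(¬sanitize_area → ¬void_entry)) is O(void_entry → sanitize_area), and O(void_entry) is already established, so O(sanitize_area).
Premise 4 is O(sanitize_area → open_valve); since O(sanitize_area), deontic closure gives O(open_valve).
With premise 7, O(open_valve → anonymize_disclosure), the K-axiom yields O(anonymize_disclosure).
The contrapositive of premise 10 (O(¬run_backup → ¬anonymize_disclosure)) is O(anonymize_disclosure → run_backup), and O(anonymize_disclosure) is already established, so O(run_backup).
So O(run_backup) holds — run_backup is obligatory. None of the other listed options is made obligatory by any chain of premises.

run_backup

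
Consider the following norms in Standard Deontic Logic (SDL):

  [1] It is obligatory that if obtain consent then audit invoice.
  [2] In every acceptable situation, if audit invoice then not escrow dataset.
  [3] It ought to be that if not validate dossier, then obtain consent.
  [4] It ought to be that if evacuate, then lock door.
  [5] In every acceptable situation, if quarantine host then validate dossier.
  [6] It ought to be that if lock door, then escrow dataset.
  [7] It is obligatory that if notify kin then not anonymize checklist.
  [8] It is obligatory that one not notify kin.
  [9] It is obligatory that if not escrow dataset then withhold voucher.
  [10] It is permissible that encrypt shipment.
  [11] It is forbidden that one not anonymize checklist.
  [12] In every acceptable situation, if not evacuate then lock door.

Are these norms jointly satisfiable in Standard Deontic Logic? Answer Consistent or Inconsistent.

Consistent

Premise 7 is O(notify_kin → ¬anonymize_checklist), but O(notify_kin) is not derivable from the premises, so it does not yield O(¬anonymize_checklist).
So O(¬anonymize_checklist) is not derivable, and the apparent clash with O(anonymize_checklist) does not arise.
A world satisfying every obligation exists (e.g. anonymize_checklist=true, audit_invoice=false, encrypt_shipment=false, escrow_dataset=true, evacuate=false, lock_door=true, notify_kin=false, obtain_consent=false, quarantine_host=false, validate_dossier=true, withhold_voucher=false); no atom is both obligatory and forbidden, so the set is consistent.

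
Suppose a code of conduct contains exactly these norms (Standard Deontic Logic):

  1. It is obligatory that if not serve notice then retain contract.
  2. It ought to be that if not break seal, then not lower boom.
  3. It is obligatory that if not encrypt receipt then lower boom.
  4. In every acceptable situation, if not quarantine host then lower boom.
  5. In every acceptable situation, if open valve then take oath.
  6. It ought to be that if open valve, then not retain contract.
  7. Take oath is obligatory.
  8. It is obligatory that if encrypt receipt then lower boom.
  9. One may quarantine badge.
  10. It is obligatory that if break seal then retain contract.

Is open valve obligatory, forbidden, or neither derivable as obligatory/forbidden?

Forbidden

Premises 3 and 8 cover both cases: O(¬encrypt_receipt → lower_boom) and O(encrypt_receipt → lower_boom). Since ¬encrypt_receipt ∨ encrypt_receipt is a tautology, O(lower_boom) follows.
Premise 2, O(¬break_seal → ¬lower_boom), contraposes to O(lower_boom → break_seal); with O(lower_boom) we get O(break_seal).
From O(break_seal) and premise 10, O(break_seal → retain_contract), we obtain O(retain_contract).
The contrapositive of premise 6 (O(open_valve → ¬retain_contract)) is O(retain_contract → ¬open_valve), and O(retain_contract) is already established, so O(¬open_valve).
Premises 1, 4, 5, 7, 9 do not contribute to this derivation.
Thus O(¬open_valve), which is F(open_valve): open_valve is forbidden.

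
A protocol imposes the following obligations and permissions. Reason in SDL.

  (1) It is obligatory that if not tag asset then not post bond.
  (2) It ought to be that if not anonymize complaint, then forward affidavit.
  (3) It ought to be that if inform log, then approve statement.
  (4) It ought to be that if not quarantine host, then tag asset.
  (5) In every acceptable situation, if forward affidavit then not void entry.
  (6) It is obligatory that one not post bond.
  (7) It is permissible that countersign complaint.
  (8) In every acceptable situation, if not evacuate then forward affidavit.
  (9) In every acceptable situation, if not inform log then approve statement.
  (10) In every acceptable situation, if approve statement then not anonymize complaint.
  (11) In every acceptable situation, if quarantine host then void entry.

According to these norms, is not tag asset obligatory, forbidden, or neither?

Premises 3 and 9 are O(inform_log → approve_statement) and O(¬inform_log → approve_statement); every ideal world satisfies inform_log or ¬inform_log, so in either case approve_statement holds — hence O(approve_statement).
From O(approve_statement) and premise 10, O(approve_statement → ¬anonymize_complaint), we obtain O(¬anonymize_complaint).
Applying K to premise 2 (O(¬anonymize_complaint → forward_affidavit)) and O(¬anonymize_complaint) yields O(forward_affidavit).
Premise 5 is O(forward_affidavit → ¬void_entry); since O(forward_affidavit), deontic closure gives O(¬void_entry).
Premise 11, O(quarantine_host → void_entry), contraposes to O(¬void_entry → ¬quarantine_host); with O(¬void_entry) we get O(¬quarantine_host).
With premise 4, O(¬quarantine_host → tag_asset), the K-axiom yields O(tag_asset).
Premises 1, 6, 7, 8 do not contribute to this derivation.
Thus O(tag_asset), which is F(¬tag_asset): ¬tag_asset is forbidden.

Forbidden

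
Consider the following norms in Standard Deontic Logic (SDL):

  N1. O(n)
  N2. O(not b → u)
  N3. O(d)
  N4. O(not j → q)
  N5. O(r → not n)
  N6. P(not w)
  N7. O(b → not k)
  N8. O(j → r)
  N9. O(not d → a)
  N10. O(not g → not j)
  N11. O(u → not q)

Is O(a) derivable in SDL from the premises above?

Premise 9 is O(not d → a), but O(not d) is not derivable from the premises, so it does not yield O(a).
No other premise forces O(a). An ideal world satisfying every premise can still have a false, so O(a) is not derivable.

No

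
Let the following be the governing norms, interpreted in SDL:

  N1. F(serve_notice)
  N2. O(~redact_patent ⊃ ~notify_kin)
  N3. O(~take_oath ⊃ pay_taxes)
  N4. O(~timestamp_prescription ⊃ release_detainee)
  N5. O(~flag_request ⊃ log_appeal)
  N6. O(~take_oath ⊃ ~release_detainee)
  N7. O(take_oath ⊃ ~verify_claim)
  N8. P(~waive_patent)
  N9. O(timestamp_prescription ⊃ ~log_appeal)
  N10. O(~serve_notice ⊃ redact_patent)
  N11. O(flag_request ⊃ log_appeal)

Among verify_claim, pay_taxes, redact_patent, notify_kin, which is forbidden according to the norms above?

verify_claim

Premises 5 and 11 cover both cases: O(~flag_request ⊃ log_appeal) and O(flag_request ⊃ log_appeal). Since ~flag_request ∨ flag_request is a tautology, O(log_appeal) follows.
Premise 9 is O(timestamp_prescription ⊃ ~log_appeal); contrapositively O(log_appeal ⊃ ~timestamp_prescription). Since O(log_appeal) holds, K gives O(~timestamp_prescription).
Premise 4 is O(~timestamp_prescription ⊃ release_detainee); since O(~timestamp_prescription), deontic closure gives O(release_detainee).
Premise 6 is O(~take_oath ⊃ ~release_detainee); contrapositively O(release_detainee ⊃ take_oath). Since O(release_detainee) holds, K gives O(take_oath).
Premise 7 is O(take_oath ⊃ ~verify_claim); since O(take_oath), deontic closure gives O(~verify_claim).
So O(~verify_claim) holds, i.e. verify_claim is forbidden. None of the other listed options is forbidden under the premises.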